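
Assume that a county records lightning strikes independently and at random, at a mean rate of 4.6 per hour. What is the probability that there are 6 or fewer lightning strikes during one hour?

With mean μ = 4.6 per hour,
P(N ≤ 6) = Σ_{j=0}^{6} e^(−μ) μ^j/j! ≈ 0.8180.

0.8180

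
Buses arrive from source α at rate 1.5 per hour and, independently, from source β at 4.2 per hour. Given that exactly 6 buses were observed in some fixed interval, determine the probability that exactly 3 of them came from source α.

Given the total, each event is independently from source α with probability p = λ_α/(λ_α+λ_β) = 1.5/5.7 ≈ 0.2632.
So K ~ Binomial(6, 1.5/5.7): P(K = 3) = C(6,3) · (1.5/5.7)^3 · (4.2/5.7)^3 ≈ 0.1458.

0.1458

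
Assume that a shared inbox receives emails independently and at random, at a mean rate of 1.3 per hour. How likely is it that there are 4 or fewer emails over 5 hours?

0.2237

Over the interval, μ = 1.3 × 5 = 6.5 (5 hours).
P(N ≤ 4) = Σ_{j=0}^{4} e^(−μ) μ^j/j! ≈ 0.2237.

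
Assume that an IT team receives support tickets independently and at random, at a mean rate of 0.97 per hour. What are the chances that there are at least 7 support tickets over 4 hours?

0.0985

Over the interval, μ = 0.97 × 4 = 3.88 (4 hours).
P(N ≥ 7) = 1 − P(N ≤ 6) = 1 − Σ_{j=0}^{6} e^(−μ) μ^j/j! ≈ 0.0985.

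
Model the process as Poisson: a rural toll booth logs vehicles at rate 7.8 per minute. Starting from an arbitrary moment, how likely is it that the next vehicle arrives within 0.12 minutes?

0.6078

Inter-arrival times are exponential with rate λ = 7.8 per minute.
P(T ≤ 0.12) = 1 − e^(−λt) = 1 − e^(−7.8 × 0.12) = 1 − e^(−0.936) ≈ 0.6078.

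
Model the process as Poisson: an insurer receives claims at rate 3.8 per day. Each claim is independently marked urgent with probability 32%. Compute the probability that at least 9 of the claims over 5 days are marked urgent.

0.1611

Thinning: the claims that are marked urgent themselves form a Poisson process with rate 0.32 × 3.8 = 1.216 per day.
Over the interval, μ = 1.216 × 5 = 6.08 (5 days).
P(N ≥ 9) = 1 − P(N ≤ 8) ≈ 0.1611.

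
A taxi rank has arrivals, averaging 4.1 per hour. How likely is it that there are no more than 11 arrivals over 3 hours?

0.4278

Over the interval, μ = 4.1 × 3 = 12.3 (3 hours).
P(N ≤ 11) = Σ_{j=0}^{11} e^(−μ) μ^j/j! ≈ 0.4278.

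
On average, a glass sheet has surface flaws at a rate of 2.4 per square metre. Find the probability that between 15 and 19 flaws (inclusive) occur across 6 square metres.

0.3779

Over the interval, μ = 2.4 × 6 = 14.4 (6 square metres).
P(15 ≤ N ≤ 19) = Σ_{j=15}^{19} e^(−14.4) · 14.4^j/j! ≈ 0.3779.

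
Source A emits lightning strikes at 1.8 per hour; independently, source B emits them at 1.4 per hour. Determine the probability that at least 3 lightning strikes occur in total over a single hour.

Independent Poisson processes superpose: combined rate λ = 1.8 + 1.4 = 3.2 per hour.
So μ = 3.2.
P(N ≥ 3) = 1 − P(N ≤ 2) ≈ 0.6201.

0.6201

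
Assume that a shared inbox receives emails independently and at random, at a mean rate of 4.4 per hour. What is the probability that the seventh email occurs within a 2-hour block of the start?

0.7744

Over the interval, μ = 4.4 × 2 = 8.8 (a 2-hour block = 2 hours).
The seventh arrival falls in the interval iff at least 7 events occur there: P(S_7 ≤ t) = P(N ≥ 7) = 1 − P(N ≤ 6) ≈ 0.7744.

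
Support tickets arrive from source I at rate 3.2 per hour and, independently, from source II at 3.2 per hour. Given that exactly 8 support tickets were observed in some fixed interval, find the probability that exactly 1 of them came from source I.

Given the total, each event is independently from source I with probability p = λ_I/(λ_I+λ_II) = 3.2/6.4 = 0.5000.
So K ~ Binomial(8, 3.2/6.4): P(K = 1) = C(8,1) · (3.2/6.4)^1 · (3.2/6.4)^7 ≈ 0.0312.

0.0312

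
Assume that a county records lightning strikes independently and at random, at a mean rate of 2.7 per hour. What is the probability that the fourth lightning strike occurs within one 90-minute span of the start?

Over the interval, μ = 2.7 × 1.5 = 4.05 (a 90-minute span = 1.5 hours).
The fourth arrival falls in the interval iff at least 4 events occur there: P(S_4 ≤ t) = P(N ≥ 4) = 1 − P(N ≤ 3) ≈ 0.5762.

0.5762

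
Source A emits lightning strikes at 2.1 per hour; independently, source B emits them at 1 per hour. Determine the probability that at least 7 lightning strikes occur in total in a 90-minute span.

0.1886

Independent Poisson processes superpose: combined rate λ = 2.1 + 1 = 3.1 per hour.
Over the interval, μ = 3.1 × 1.5 = 4.65 (a 90-minute span = 1.5 hours).
P(N ≥ 7) = 1 − P(N ≤ 6) ≈ 0.1886.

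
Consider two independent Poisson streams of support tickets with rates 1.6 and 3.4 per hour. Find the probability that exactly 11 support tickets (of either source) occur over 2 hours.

Independent Poisson processes superpose: combined rate λ = 1.6 + 3.4 = 5 per hour.
Over the interval, μ = 5 × 2 = 10 (2 hours).
P(N = 11) = e^(−10) · 10^11/11! ≈ 0.1137.

0.1137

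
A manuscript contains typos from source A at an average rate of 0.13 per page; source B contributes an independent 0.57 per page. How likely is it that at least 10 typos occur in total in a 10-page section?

0.1695

Independent Poisson processes superpose: combined rate λ = 0.13 + 0.57 = 0.7 per page.
Over the interval, μ = 0.7 × 10 = 7 (a 10-page section = 10 pages).
P(N ≥ 10) = 1 − P(N ≤ 9) ≈ 0.1695.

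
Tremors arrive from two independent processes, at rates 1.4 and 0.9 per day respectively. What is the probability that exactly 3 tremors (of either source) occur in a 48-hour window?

0.1631

Independent Poisson processes superpose: combined rate λ = 1.4 + 0.9 = 2.3 per day.
Over the interval, μ = 2.3 × 2 = 4.6 (a 48-hour window = 2 days).
P(N = 3) = e^(−4.6) · 4.6^3/3! ≈ 0.1631.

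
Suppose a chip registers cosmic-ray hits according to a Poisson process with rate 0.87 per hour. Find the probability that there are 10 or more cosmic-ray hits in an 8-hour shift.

0.1655

Over the interval, μ = 0.87 × 8 = 6.96 (an 8-hour shift = 8 hours).
P(N ≥ 10) = 1 − P(N ≤ 9) = 1 − Σ_{j=0}^{9} e^(−μ) μ^j/j! ≈ 0.1655.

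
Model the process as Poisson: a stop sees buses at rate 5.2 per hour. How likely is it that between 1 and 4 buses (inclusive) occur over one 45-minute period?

0.6281

Over the interval, μ = 5.2 × 0.75 = 3.9 (a 45-minute period = 0.75 hours).
P(1 ≤ N ≤ 4) = Σ_{j=1}^{4} e^(−3.9) · 3.9^j/j! ≈ 0.6281.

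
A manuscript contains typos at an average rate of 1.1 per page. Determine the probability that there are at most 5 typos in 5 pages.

0.5289

Over the interval, μ = 1.1 × 5 = 5.5 (5 pages).
P(N ≤ 5) = Σ_{j=0}^{5} e^(−μ) μ^j/j! ≈ 0.5289.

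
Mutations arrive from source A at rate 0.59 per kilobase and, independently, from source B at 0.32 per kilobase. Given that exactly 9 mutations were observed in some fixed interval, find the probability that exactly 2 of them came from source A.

Given the total, each event is independently from source A with probability p = λ_A/(λ_A+λ_B) = 0.59/0.91 ≈ 0.6484.
So K ~ Binomial(9, 0.59/0.91): P(K = 2) = C(9,2) · (0.59/0.91)^2 · (0.32/0.91)^7 ≈ 0.0101.

0.0101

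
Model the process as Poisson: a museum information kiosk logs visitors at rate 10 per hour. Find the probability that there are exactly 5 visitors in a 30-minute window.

0.1755

Over the interval, μ = 10 × 0.5 = 5 (a 30-minute window = 0.5 hours).
P(N = 5) = e^(−μ) μ^5/5! = e^(−5) · 5^5/120 ≈ 0.1755.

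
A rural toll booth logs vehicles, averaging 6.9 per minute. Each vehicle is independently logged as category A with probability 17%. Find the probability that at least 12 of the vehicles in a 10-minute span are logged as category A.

0.5072

Thinning: the vehicles that are logged as category A themselves form a Poisson process with rate 0.17 × 6.9 = 1.173 per minute.
Over the interval, μ = 1.173 × 10 = 11.73 (a 10-minute span = 10 minutes).
P(N ≥ 12) = 1 − P(N ≤ 11) ≈ 0.5072.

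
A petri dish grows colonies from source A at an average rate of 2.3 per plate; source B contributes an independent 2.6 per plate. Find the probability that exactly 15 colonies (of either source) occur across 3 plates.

Independent Poisson processes superpose: combined rate λ = 2.3 + 2.6 = 4.9 per plate.
Over the interval, μ = 4.9 × 3 = 14.7 (3 plates).
P(N = 15) = e^(−14.7) · 14.7^15/15! ≈ 0.1021.

0.1021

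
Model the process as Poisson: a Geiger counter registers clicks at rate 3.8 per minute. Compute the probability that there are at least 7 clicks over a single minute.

With mean μ = 3.8 per minute,
P(N ≥ 7) = 1 − P(N ≤ 6) = 1 − Σ_{j=0}^{6} e^(−μ) μ^j/j! ≈ 0.0909.

0.0909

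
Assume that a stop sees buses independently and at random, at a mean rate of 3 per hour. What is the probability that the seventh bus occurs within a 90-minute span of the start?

Over the interval, μ = 3 × 1.5 = 4.5 (a 90-minute span = 1.5 hours).
The seventh arrival falls in the interval iff at least 7 events occur there: P(S_7 ≤ t) = P(N ≥ 7) = 1 − P(N ≤ 6) ≈ 0.1689.

0.1689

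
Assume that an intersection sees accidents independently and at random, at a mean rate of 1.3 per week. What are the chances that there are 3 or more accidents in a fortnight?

0.4816

Over the interval, μ = 1.3 × 2 = 2.6 (a fortnight = 2 weeks).
P(N ≥ 3) = 1 − P(N ≤ 2) = 1 − Σ_{j=0}^{2} e^(−μ) μ^j/j! ≈ 0.4816.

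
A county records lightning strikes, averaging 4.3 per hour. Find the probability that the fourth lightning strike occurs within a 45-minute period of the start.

Over the interval, μ = 4.3 × 0.75 = 3.225 (a 45-minute period = 0.75 hours).
The fourth arrival falls in the interval iff at least 4 events occur there: P(S_4 ≤ t) = P(N ≥ 4) = 1 − P(N ≤ 3) ≈ 0.4030.

0.4030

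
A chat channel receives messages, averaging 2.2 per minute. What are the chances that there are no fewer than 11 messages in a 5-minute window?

0.5401

Over the interval, μ = 2.2 × 5 = 11 (a 5-minute window = 5 minutes).
P(N ≥ 11) = 1 − P(N ≤ 10) = 1 − Σ_{j=0}^{10} e^(−μ) μ^j/j! ≈ 0.5401.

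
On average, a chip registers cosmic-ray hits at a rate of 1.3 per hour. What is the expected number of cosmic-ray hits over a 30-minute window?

0.65

E[N] = λt = 1.3 × 0.5 = 0.65 (a 30-minute window = 0.5 hours).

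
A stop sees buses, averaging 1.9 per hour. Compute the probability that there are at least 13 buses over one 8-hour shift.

Over the interval, μ = 1.9 × 8 = 15.2 (an 8-hour shift = 8 hours).
P(N ≥ 13) = 1 − P(N ≤ 12) = 1 − Σ_{j=0}^{12} e^(−μ) μ^j/j! ≈ 0.7486.

0.7486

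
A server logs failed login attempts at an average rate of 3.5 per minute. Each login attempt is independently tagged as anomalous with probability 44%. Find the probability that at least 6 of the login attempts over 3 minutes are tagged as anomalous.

Thinning: the login attempts that are tagged as anomalous themselves form a Poisson process with rate 0.44 × 3.5 = 1.54 per minute.
Over the interval, μ = 1.54 × 3 = 4.62 (3 minutes).
P(N ≥ 6) = 1 − P(N ≤ 5) ≈ 0.3177.

0.3177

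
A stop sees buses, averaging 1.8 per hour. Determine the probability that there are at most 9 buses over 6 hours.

0.3626

Over the interval, μ = 1.8 × 6 = 10.8 (6 hours).
P(N ≤ 9) = Σ_{j=0}^{9} e^(−μ) μ^j/j! ≈ 0.3626.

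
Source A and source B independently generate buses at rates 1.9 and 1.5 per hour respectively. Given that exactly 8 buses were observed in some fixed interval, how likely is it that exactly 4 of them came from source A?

Given the total, each event is independently from source A with probability p = λ_A/(λ_A+λ_B) = 1.9/3.4 ≈ 0.5588.
So K ~ Binomial(8, 1.9/3.4): P(K = 4) = C(8,4) · (1.9/3.4)^4 · (1.5/3.4)^4 ≈ 0.2586.

0.2586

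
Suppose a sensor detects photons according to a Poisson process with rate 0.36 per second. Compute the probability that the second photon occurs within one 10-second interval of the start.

0.8743

Over the interval, μ = 0.36 × 10 = 3.6 (a 10-second interval = 10 seconds).
The second arrival falls in the interval iff at least 2 events occur there: P(S_2 ≤ t) = P(N ≥ 2) = 1 − P(N ≤ 1) ≈ 0.8743.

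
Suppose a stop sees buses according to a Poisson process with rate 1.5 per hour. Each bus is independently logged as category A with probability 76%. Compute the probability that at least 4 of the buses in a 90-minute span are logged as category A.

Thinning: the buses that are logged as category A themselves form a Poisson process with rate 0.76 × 1.5 = 1.14 per hour.
Over the interval, μ = 1.14 × 1.5 = 1.71 (a 90-minute span = 1.5 hours).
P(N ≥ 4) = 1 − P(N ≤ 3) ≈ 0.0947.

0.0947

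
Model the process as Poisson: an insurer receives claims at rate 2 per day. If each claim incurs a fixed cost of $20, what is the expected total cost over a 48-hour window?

$80

E[N] = 2 × 2 = 4 (a 48-hour window = 2 days); E[cost] = 4 × $20 = $80.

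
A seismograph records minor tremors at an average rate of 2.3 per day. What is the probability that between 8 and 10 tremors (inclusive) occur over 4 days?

Over the interval, μ = 2.3 × 4 = 9.2 (4 days).
P(8 ≤ N ≤ 10) = Σ_{j=8}^{10} e^(−9.2) · 9.2^j/j! ≈ 0.3810.

0.3810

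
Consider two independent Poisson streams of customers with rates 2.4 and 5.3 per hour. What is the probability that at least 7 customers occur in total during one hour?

0.6486

Independent Poisson processes superpose: combined rate λ = 2.4 + 5.3 = 7.7 per hour.
So μ = 7.7.
P(N ≥ 7) = 1 − P(N ≤ 6) ≈ 0.6486.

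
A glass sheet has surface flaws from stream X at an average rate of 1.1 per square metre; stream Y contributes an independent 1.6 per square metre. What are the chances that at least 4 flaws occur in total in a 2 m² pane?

0.7867

Independent Poisson processes superpose: combined rate λ = 1.1 + 1.6 = 2.7 per square metre.
Over the interval, μ = 2.7 × 2 = 5.4 (a 2 m² pane = 2 square metres).
P(N ≥ 4) = 1 − P(N ≤ 3) ≈ 0.7867.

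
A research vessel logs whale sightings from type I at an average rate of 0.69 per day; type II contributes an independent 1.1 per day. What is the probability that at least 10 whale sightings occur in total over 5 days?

0.4060

Independent Poisson processes superpose: combined rate λ = 0.69 + 1.1 = 1.79 per day.
Over the interval, μ = 1.79 × 5 = 8.95 (5 days).
P(N ≥ 10) = 1 − P(N ≤ 9) ≈ 0.4060.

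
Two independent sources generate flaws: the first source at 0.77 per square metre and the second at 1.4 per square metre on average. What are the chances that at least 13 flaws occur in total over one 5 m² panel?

Independent Poisson processes superpose: combined rate λ = 0.77 + 1.4 = 2.17 per square metre.
Over the interval, μ = 2.17 × 5 = 10.85 (a 5 m² panel = 5 square metres).
P(N ≥ 13) = 1 − P(N ≤ 12) ≈ 0.2950.

0.2950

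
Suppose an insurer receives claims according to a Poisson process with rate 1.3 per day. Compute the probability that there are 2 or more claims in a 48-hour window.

0.7326

Over the interval, μ = 1.3 × 2 = 2.6 (a 48-hour window = 2 days).
P(N ≥ 2) = 1 − P(N ≤ 1) = 1 − Σ_{j=0}^{1} e^(−μ) μ^j/j! ≈ 0.7326.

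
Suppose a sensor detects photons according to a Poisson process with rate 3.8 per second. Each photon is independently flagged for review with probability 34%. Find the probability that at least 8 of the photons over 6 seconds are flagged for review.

0.5119

Thinning: the photons that are flagged for review themselves form a Poisson process with rate 0.34 × 3.8 = 1.292 per second.
Over the interval, μ = 1.292 × 6 = 7.752 (6 seconds).
P(N ≥ 8) = 1 − P(N ≤ 7) ≈ 0.5119.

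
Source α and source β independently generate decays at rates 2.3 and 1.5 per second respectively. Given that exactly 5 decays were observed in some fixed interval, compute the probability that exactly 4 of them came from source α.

Given the total, each event is independently from source α with probability p = λ_α/(λ_α+λ_β) = 2.3/3.8 ≈ 0.6053.
So K ~ Binomial(5, 2.3/3.8): P(K = 4) = C(5,4) · (2.3/3.8)^4 · (1.5/3.8)^1 ≈ 0.2649.

0.2649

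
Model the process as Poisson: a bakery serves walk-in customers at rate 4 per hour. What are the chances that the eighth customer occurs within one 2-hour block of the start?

0.5470

Over the interval, μ = 4 × 2 = 8 (a 2-hour block = 2 hours).
The eighth arrival falls in the interval iff at least 8 events occur there: P(S_8 ≤ t) = P(N ≥ 8) = 1 − P(N ≤ 7) ≈ 0.5470.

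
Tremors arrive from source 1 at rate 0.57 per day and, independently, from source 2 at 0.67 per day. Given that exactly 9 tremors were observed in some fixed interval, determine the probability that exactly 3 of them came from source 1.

0.2030

Given the total, each event is independently from source 1 with probability p = λ_1/(λ_1+λ_2) = 0.57/1.24 ≈ 0.4597.
So K ~ Binomial(9, 0.57/1.24): P(K = 3) = C(9,3) · (0.57/1.24)^3 · (0.67/1.24)^6 ≈ 0.2030.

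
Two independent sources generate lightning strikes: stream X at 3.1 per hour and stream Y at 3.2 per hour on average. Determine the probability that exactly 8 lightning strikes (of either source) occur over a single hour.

0.1130

Independent Poisson processes superpose: combined rate λ = 3.1 + 3.2 = 6.3 per hour.
So μ = 6.3.
P(N = 8) = e^(−6.3) · 6.3^8/8! ≈ 0.1130.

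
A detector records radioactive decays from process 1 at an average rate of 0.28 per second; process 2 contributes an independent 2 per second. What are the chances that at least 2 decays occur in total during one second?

Independent Poisson processes superpose: combined rate λ = 0.28 + 2 = 2.28 per second.
So μ = 2.28.
P(N ≥ 2) = 1 − P(N ≤ 1) ≈ 0.6645.

0.6645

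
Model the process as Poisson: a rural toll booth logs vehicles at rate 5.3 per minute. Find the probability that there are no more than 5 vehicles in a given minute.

0.5635

With mean μ = 5.3 per minute,
P(N ≤ 5) = Σ_{j=0}^{5} e^(−μ) μ^j/j! ≈ 0.5635.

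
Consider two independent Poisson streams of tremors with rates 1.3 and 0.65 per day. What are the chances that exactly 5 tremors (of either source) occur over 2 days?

Independent Poisson processes superpose: combined rate λ = 1.3 + 0.65 = 1.95 per day.
Over the interval, μ = 1.95 × 2 = 3.9 (2 days).
P(N = 5) = e^(−3.9) · 3.9^5/5! ≈ 0.1522.

0.1522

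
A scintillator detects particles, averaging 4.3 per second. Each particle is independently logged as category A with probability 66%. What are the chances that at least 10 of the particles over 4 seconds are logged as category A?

0.6964

Thinning: the particles that are logged as category A themselves form a Poisson process with rate 0.66 × 4.3 = 2.838 per second.
Over the interval, μ = 2.838 × 4 = 11.352 (4 seconds).
P(N ≥ 10) = 1 − P(N ≤ 9) ≈ 0.6964.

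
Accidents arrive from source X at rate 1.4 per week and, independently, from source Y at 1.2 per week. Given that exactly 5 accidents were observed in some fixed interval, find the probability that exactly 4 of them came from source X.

Given the total, each event is independently from source X with probability p = λ_X/(λ_X+λ_Y) = 1.4/2.6 ≈ 0.5385.
So K ~ Binomial(5, 1.4/2.6): P(K = 4) = C(5,4) · (1.4/2.6)^4 · (1.2/2.6)^1 ≈ 0.1940.

0.1940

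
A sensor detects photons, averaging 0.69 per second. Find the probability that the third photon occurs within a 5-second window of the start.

Over the interval, μ = 0.69 × 5 = 3.45 (a 5-second window = 5 seconds).
The third arrival falls in the interval iff at least 3 events occur there: P(S_3 ≤ t) = P(N ≥ 3) = 1 − P(N ≤ 2) ≈ 0.6698.

0.6698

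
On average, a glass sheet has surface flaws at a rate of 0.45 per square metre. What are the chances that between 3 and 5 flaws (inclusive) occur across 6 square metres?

0.4496

Over the interval, μ = 0.45 × 6 = 2.7 (6 square metres).
P(3 ≤ N ≤ 5) = Σ_{j=3}^{5} e^(−2.7) · 2.7^j/j! ≈ 0.4496.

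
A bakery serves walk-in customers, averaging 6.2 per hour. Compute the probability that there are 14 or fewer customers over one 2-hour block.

0.7347

Over the interval, μ = 6.2 × 2 = 12.4 (a 2-hour block = 2 hours).
P(N ≤ 14) = Σ_{j=0}^{14} e^(−μ) μ^j/j! ≈ 0.7347.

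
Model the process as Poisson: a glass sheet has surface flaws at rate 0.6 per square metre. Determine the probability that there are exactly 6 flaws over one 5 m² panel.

0.0504

Over the interval, μ = 0.6 × 5 = 3 (a 5 m² panel = 5 square metres).
P(N = 6) = e^(−μ) μ^6/6! = e^(−3) · 3^6/720 ≈ 0.0504.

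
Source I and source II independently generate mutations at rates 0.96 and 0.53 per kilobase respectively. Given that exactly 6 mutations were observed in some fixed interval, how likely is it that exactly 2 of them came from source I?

Given the total, each event is independently from source I with probability p = λ_I/(λ_I+λ_II) = 0.96/1.49 ≈ 0.6443.
So K ~ Binomial(6, 0.96/1.49): P(K = 2) = C(6,2) · (0.96/1.49)^2 · (0.53/1.49)^4 ≈ 0.0997.

0.0997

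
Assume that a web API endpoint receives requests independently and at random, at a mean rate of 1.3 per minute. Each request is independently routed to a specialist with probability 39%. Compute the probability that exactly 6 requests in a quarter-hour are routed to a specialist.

Thinning: the requests that are routed to a specialist themselves form a Poisson process with rate 0.39 × 1.3 = 0.507 per minute.
Over the interval, μ = 0.507 × 15 = 7.605 (a quarter-hour = 15 minutes).
P(N = 6) = e^(−7.605) · 7.605^6/6! ≈ 0.1338.

0.1338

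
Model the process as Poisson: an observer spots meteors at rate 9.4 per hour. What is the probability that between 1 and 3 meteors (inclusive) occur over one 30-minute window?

0.3006

Over the interval, μ = 9.4 × 0.5 = 4.7 (a 30-minute window = 0.5 hours).
P(1 ≤ N ≤ 3) = Σ_{j=1}^{3} e^(−4.7) · 4.7^j/j! ≈ 0.3006.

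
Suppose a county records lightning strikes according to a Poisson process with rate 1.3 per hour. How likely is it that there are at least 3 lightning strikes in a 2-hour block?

Over the interval, μ = 1.3 × 2 = 2.6 (a 2-hour block = 2 hours).
P(N ≥ 3) = 1 − P(N ≤ 2) = 1 − Σ_{j=0}^{2} e^(−μ) μ^j/j! ≈ 0.4816.

0.4816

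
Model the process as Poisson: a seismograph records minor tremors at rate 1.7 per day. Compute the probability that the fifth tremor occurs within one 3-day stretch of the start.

Over the interval, μ = 1.7 × 3 = 5.1 (a 3-day stretch = 3 days).
The fifth arrival falls in the interval iff at least 5 events occur there: P(S_5 ≤ t) = P(N ≥ 5) = 1 − P(N ≤ 4) ≈ 0.5769.

0.5769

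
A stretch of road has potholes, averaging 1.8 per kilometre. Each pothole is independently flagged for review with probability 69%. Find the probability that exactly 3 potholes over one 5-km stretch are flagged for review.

Thinning: the potholes that are flagged for review themselves form a Poisson process with rate 0.69 × 1.8 = 1.242 per kilometre.
Over the interval, μ = 1.242 × 5 = 6.21 (a 5-km stretch = 5 kilometres).
P(N = 3) = e^(−6.21) · 6.21^3/3! ≈ 0.0802.

0.0802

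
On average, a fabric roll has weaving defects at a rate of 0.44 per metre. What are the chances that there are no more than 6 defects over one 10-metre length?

Over the interval, μ = 0.44 × 10 = 4.4 (a 10-metre length = 10 metres).
P(N ≤ 6) = Σ_{j=0}^{6} e^(−μ) μ^j/j! ≈ 0.8436.

0.8436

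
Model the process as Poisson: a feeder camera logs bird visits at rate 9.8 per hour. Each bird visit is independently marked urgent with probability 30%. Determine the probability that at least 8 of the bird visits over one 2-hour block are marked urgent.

0.2397

Thinning: the bird visits that are marked urgent themselves form a Poisson process with rate 0.3 × 9.8 = 2.94 per hour.
Over the interval, μ = 2.94 × 2 = 5.88 (a 2-hour block = 2 hours).
P(N ≥ 8) = 1 − P(N ≤ 7) ≈ 0.2397.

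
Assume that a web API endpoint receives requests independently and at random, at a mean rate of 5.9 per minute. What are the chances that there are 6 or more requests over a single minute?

With mean μ = 5.9 per minute,
P(N ≥ 6) = 1 − P(N ≤ 5) = 1 − Σ_{j=0}^{5} e^(−μ) μ^j/j! ≈ 0.5381.

0.5381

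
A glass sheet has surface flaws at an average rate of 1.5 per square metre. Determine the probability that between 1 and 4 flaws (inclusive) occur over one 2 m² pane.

Over the interval, μ = 1.5 × 2 = 3 (a 2 m² pane = 2 square metres).
P(1 ≤ N ≤ 4) = Σ_{j=1}^{4} e^(−3) · 3^j/j! ≈ 0.7655.

0.7655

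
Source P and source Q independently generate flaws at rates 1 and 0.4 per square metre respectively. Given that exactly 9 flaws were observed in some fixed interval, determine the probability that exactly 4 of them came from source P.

0.0624

Given the total, each event is independently from source P with probability p = λ_P/(λ_P+λ_Q) = 1/1.4 ≈ 0.7143.
So K ~ Binomial(9, 1/1.4): P(K = 4) = C(9,4) · (1/1.4)^4 · (0.4/1.4)^5 ≈ 0.0624.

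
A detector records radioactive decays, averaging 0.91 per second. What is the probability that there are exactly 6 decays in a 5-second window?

Over the interval, μ = 0.91 × 5 = 4.55 (a 5-second window = 5 seconds).
P(N = 6) = e^(−μ) μ^6/6! = e^(−4.55) · 4.55^6/720 ≈ 0.1302.

0.1302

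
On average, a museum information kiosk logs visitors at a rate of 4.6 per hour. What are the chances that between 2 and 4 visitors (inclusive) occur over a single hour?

With mean μ = 4.6 per hour,
P(2 ≤ N ≤ 4) = Σ_{j=2}^{4} e^(−4.6) · 4.6^j/j! ≈ 0.4569.

0.4569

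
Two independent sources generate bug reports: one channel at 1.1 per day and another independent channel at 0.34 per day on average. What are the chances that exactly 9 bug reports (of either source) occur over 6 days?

0.1308

Independent Poisson processes superpose: combined rate λ = 1.1 + 0.34 = 1.44 per day.
Over the interval, μ = 1.44 × 6 = 8.64 (6 days).
P(N = 9) = e^(−8.64) · 8.64^9/9! ≈ 0.1308.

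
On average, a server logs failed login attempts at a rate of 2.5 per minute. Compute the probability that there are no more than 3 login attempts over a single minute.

With mean μ = 2.5 per minute,
P(N ≤ 3) = Σ_{j=0}^{3} e^(−μ) μ^j/j! ≈ 0.7576.

0.7576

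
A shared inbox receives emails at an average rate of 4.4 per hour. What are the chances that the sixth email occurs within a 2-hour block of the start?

0.8716

Over the interval, μ = 4.4 × 2 = 8.8 (a 2-hour block = 2 hours).
The sixth arrival falls in the interval iff at least 6 events occur there: P(S_6 ≤ t) = P(N ≥ 6) = 1 − P(N ≤ 5) ≈ 0.8716.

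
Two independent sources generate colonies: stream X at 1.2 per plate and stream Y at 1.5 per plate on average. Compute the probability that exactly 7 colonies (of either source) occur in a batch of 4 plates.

Independent Poisson processes superpose: combined rate λ = 1.2 + 1.5 = 2.7 per plate.
Over the interval, μ = 2.7 × 4 = 10.8 (a batch of 4 plates = 4 plates).
P(N = 7) = e^(−10.8) · 10.8^7/7! ≈ 0.0694.

0.0694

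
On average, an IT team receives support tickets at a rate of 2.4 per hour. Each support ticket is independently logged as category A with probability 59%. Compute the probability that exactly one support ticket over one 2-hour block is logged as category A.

Thinning: the support tickets that are logged as category A themselves form a Poisson process with rate 0.59 × 2.4 = 1.416 per hour.
Over the interval, μ = 1.416 × 2 = 2.832 (a 2-hour block = 2 hours).
P(N = 1) = e^(−2.832) · 2.832^1/1! ≈ 0.1668.

0.1668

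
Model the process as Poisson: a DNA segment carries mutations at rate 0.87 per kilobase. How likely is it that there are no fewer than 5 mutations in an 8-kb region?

0.8233

Over the interval, μ = 0.87 × 8 = 6.96 (an 8-kb region = 8 kilobases).
P(N ≥ 5) = 1 − P(N ≤ 4) = 1 − Σ_{j=0}^{4} e^(−μ) μ^j/j! ≈ 0.8233.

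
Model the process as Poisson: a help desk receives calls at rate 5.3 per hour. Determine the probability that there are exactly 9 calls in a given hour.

With mean μ = 5.3 per hour,
P(N = 9) = e^(−μ) μ^9/9! = e^(−5.3) · 5.3^9/362880 ≈ 0.0454.

0.0454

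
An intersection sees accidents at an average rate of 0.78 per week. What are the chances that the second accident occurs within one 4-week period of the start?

0.8181

Over the interval, μ = 0.78 × 4 = 3.12 (a 4-week period = 4 weeks).
The second arrival falls in the interval iff at least 2 events occur there: P(S_2 ≤ t) = P(N ≥ 2) = 1 − P(N ≤ 1) ≈ 0.8181.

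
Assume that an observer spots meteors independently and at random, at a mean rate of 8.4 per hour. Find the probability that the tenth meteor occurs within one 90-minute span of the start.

Over the interval, μ = 8.4 × 1.5 = 12.6 (a 90-minute span = 1.5 hours).
The tenth arrival falls in the interval iff at least 10 events occur there: P(S_10 ≤ t) = P(N ≥ 10) = 1 − P(N ≤ 9) ≈ 0.8061.

0.8061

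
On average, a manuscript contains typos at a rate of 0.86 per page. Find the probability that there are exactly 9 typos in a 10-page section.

0.1306

Over the interval, μ = 0.86 × 10 = 8.6 (a 10-page section = 10 pages).
P(N = 9) = e^(−μ) μ^9/9! = e^(−8.6) · 8.6^9/362880 ≈ 0.1306.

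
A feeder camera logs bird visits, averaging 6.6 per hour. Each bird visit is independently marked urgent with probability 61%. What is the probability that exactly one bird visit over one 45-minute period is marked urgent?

Thinning: the bird visits that are marked urgent themselves form a Poisson process with rate 0.61 × 6.6 = 4.026 per hour.
Over the interval, μ = 4.026 × 0.75 = 3.0195 (a 45-minute period = 0.75 hours).
P(N = 1) = e^(−3.0195) · 3.0195^1/1! ≈ 0.1474.

0.1474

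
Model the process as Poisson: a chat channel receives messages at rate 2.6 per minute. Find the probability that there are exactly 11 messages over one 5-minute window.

0.1015

Over the interval, μ = 2.6 × 5 = 13 (a 5-minute window = 5 minutes).
P(N = 11) = e^(−μ) μ^11/11! = e^(−13) · 13^11/39916800 ≈ 0.1015.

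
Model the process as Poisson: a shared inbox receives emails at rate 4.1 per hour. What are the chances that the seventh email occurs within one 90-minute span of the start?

0.4178

Over the interval, μ = 4.1 × 1.5 = 6.15 (a 90-minute span = 1.5 hours).
The seventh arrival falls in the interval iff at least 7 events occur there: P(S_7 ≤ t) = P(N ≥ 7) = 1 − P(N ≤ 6) ≈ 0.4178.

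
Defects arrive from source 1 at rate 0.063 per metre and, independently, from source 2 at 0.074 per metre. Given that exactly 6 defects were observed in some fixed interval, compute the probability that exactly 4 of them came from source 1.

0.1957

Given the total, each event is independently from source 1 with probability p = λ_1/(λ_1+λ_2) = 0.063/0.137 ≈ 0.4599.
So K ~ Binomial(6, 0.063/0.137): P(K = 4) = C(6,4) · (0.063/0.137)^4 · (0.074/0.137)^2 ≈ 0.1957.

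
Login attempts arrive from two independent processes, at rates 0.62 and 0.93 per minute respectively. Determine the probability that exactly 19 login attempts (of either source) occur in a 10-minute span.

0.0630

Independent Poisson processes superpose: combined rate λ = 0.62 + 0.93 = 1.55 per minute.
Over the interval, μ = 1.55 × 10 = 15.5 (a 10-minute span = 10 minutes).
P(N = 19) = e^(−15.5) · 15.5^19/19! ≈ 0.0630.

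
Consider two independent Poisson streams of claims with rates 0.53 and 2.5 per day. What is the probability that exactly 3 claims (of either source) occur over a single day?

0.2240

Independent Poisson processes superpose: combined rate λ = 0.53 + 2.5 = 3.03 per day.
So μ = 3.03.
P(N = 3) = e^(−3.03) · 3.03^3/3! ≈ 0.2240.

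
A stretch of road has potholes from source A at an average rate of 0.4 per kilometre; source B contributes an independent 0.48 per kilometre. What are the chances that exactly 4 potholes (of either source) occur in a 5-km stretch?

0.1917

Independent Poisson processes superpose: combined rate λ = 0.4 + 0.48 = 0.88 per kilometre.
Over the interval, μ = 0.88 × 5 = 4.4 (a 5-km stretch = 5 kilometres).
P(N = 4) = e^(−4.4) · 4.4^4/4! ≈ 0.1917.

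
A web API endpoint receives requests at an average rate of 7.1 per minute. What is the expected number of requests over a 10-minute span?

E[N] = λt = 7.1 × 10 = 71 (a 10-minute span = 10 minutes).

71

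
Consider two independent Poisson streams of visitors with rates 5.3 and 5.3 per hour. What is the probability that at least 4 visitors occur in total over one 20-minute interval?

Independent Poisson processes superpose: combined rate λ = 5.3 + 5.3 = 10.6 per hour.
Over the interval, μ = 10.6 × 1/3 ≈ 3.53333 (a 20-minute interval = 1/3 hours).
P(N ≥ 4) = 1 − P(N ≤ 3) ≈ 0.4705.

0.4705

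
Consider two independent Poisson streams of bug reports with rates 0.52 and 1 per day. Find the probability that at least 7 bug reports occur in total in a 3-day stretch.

0.1767

Independent Poisson processes superpose: combined rate λ = 0.52 + 1 = 1.52 per day.
Over the interval, μ = 1.52 × 3 = 4.56 (a 3-day stretch = 3 days).
P(N ≥ 7) = 1 − P(N ≤ 6) ≈ 0.1767.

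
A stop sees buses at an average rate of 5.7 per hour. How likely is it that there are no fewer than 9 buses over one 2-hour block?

0.8016

Over the interval, μ = 5.7 × 2 = 11.4 (a 2-hour block = 2 hours).
P(N ≥ 9) = 1 − P(N ≤ 8) = 1 − Σ_{j=0}^{8} e^(−μ) μ^j/j! ≈ 0.8016.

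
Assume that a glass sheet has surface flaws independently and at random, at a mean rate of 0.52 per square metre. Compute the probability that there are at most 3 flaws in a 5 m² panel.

0.7360

Over the interval, μ = 0.52 × 5 = 2.6 (a 5 m² panel = 5 square metres).
P(N ≤ 3) = Σ_{j=0}^{3} e^(−μ) μ^j/j! ≈ 0.7360.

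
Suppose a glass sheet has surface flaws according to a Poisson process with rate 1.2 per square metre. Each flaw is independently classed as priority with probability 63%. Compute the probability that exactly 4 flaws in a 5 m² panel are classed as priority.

Thinning: the flaws that are classed as priority themselves form a Poisson process with rate 0.63 × 1.2 = 0.756 per square metre.
Over the interval, μ = 0.756 × 5 = 3.78 (a 5 m² panel = 5 square metres).
P(N = 4) = e^(−3.78) · 3.78^4/4! ≈ 0.1941.

0.1941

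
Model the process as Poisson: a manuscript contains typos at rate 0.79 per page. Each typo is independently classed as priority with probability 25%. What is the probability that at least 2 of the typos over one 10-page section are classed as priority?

Thinning: the typos that are classed as priority themselves form a Poisson process with rate 0.25 × 0.79 = 0.1975 per page.
Over the interval, μ = 0.1975 × 10 = 1.975 (a 10-page section = 10 pages).
P(N ≥ 2) = 1 − P(N ≤ 1) ≈ 0.5872.

0.5872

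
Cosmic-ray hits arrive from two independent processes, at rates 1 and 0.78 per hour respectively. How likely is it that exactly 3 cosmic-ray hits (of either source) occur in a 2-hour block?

Independent Poisson processes superpose: combined rate λ = 1 + 0.78 = 1.78 per hour.
Over the interval, μ = 1.78 × 2 = 3.56 (a 2-hour block = 2 hours).
P(N = 3) = e^(−3.56) · 3.56^3/3! ≈ 0.2139.

0.2139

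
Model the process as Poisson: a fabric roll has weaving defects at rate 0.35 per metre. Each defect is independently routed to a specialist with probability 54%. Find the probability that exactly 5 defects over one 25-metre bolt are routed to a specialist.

0.1741

Thinning: the defects that are routed to a specialist themselves form a Poisson process with rate 0.54 × 0.35 = 0.189 per metre.
Over the interval, μ = 0.189 × 25 = 4.725 (a 25-metre bolt = 25 metres).
P(N = 5) = e^(−4.725) · 4.725^5/5! ≈ 0.1741.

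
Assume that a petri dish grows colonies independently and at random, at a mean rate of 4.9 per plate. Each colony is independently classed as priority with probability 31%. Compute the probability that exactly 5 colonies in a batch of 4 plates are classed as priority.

Thinning: the colonies that are classed as priority themselves form a Poisson process with rate 0.31 × 4.9 = 1.519 per plate.
Over the interval, μ = 1.519 × 4 = 6.076 (a batch of 4 plates = 4 plates).
P(N = 5) = e^(−6.076) · 6.076^5/5! ≈ 0.1585.

0.1585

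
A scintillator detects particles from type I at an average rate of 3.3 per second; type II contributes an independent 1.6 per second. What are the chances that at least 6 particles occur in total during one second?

0.3665

Independent Poisson processes superpose: combined rate λ = 3.3 + 1.6 = 4.9 per second.
So μ = 4.9.
P(N ≥ 6) = 1 − P(N ≤ 5) ≈ 0.3665.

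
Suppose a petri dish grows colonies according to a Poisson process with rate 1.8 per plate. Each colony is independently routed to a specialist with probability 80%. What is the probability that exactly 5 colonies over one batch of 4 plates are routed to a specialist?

0.1665

Thinning: the colonies that are routed to a specialist themselves form a Poisson process with rate 0.8 × 1.8 = 1.44 per plate.
Over the interval, μ = 1.44 × 4 = 5.76 (a batch of 4 plates = 4 plates).
P(N = 5) = e^(−5.76) · 5.76^5/5! ≈ 0.1665.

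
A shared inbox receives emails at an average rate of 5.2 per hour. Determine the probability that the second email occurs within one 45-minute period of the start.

0.9008

Over the interval, μ = 5.2 × 0.75 = 3.9 (a 45-minute period = 0.75 hours).
The second arrival falls in the interval iff at least 2 events occur there: P(S_2 ≤ t) = P(N ≥ 2) = 1 − P(N ≤ 1) ≈ 0.9008.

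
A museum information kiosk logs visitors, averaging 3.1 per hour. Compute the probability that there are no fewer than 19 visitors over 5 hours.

Over the interval, μ = 3.1 × 5 = 15.5 (5 hours).
P(N ≥ 19) = 1 − P(N ≤ 18) = 1 − Σ_{j=0}^{18} e^(−μ) μ^j/j! ≈ 0.2175.

0.2175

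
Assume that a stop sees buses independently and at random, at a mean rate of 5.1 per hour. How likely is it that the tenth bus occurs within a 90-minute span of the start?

0.2410

Over the interval, μ = 5.1 × 1.5 = 7.65 (a 90-minute span = 1.5 hours).
The tenth arrival falls in the interval iff at least 10 events occur there: P(S_10 ≤ t) = P(N ≥ 10) = 1 − P(N ≤ 9) ≈ 0.2410.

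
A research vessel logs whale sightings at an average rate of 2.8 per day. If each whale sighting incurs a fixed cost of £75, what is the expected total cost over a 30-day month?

£6300

E[N] = 2.8 × 30 = 84 (a 30-day month = 30 days); E[cost] = 84 × £75 = £6300.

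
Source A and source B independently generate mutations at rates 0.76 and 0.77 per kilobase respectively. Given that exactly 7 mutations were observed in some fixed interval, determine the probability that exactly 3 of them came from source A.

0.2752

Given the total, each event is independently from source A with probability p = λ_A/(λ_A+λ_B) = 0.76/1.53 ≈ 0.4967.
So K ~ Binomial(7, 0.76/1.53): P(K = 3) = C(7,3) · (0.76/1.53)^3 · (0.77/1.53)^4 ≈ 0.2752.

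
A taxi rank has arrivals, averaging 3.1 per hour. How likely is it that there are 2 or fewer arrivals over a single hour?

With mean μ = 3.1 per hour,
P(N ≤ 2) = Σ_{j=0}^{2} e^(−μ) μ^j/j! ≈ 0.4012.

0.4012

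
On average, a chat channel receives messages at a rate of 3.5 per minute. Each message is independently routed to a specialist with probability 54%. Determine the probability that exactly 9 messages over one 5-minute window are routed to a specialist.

0.1303

Thinning: the messages that are routed to a specialist themselves form a Poisson process with rate 0.54 × 3.5 = 1.89 per minute.
Over the interval, μ = 1.89 × 5 = 9.45 (a 5-minute window = 5 minutes).
P(N = 9) = e^(−9.45) · 9.45^9/9! ≈ 0.1303.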